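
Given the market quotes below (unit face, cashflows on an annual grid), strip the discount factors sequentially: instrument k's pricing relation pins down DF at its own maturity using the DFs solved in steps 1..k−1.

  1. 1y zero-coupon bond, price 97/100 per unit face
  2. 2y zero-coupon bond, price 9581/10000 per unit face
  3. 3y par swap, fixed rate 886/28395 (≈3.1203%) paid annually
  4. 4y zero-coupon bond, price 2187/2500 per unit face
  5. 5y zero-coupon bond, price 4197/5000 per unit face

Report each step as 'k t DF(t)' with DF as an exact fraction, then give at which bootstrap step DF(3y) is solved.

1 1 97/100
2 2 9581/10000
3 3 4557/5000
4 4 2187/2500
5 5 4197/5000
DF(3y) is solved at step 3

step 1 [1y] zero: DF = P = 97/100 ≈ 0.970000
step 2 [2y] zero: DF = P = 9581/10000 ≈ 0.958100
step 3 [3y] swap r/1=886/28395: DF=(1 − 886/28395·(0.970000+0.958100))/(1+886/28395) = 4557/5000 ≈ 0.911400
step 4 [4y] zero: DF = P = 2187/2500 ≈ 0.874800
step 5 [5y] zero: DF = P = 4197/5000 ≈ 0.839400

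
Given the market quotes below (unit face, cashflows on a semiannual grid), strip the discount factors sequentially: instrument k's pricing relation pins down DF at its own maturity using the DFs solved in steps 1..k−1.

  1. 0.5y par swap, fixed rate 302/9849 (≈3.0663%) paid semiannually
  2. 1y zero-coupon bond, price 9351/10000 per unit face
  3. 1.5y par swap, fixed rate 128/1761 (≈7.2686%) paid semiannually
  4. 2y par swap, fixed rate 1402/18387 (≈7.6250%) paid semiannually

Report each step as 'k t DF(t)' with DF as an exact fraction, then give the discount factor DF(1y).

1 1/2 9849/10000
2 1 9351/10000
3 3/2 561/625
4 2 4299/5000
DF(1y) = 9351/10000 ≈ 0.935100

step 1 [0.5y] swap r/2=151/9849: DF=(1 − 151/9849·(0))/(1+151/9849) = 9849/10000 ≈ 0.984900
step 2 [1y] zero: DF = P = 9351/10000 ≈ 0.935100
step 3 [1.5y] swap r/2=64/1761: DF=(1 − 64/1761·(0.984900+0.935100))/(1+64/1761) = 561/625 ≈ 0.897600
step 4 [2y] swap r/2=701/18387: DF=(1 − 701/18387·(0.984900+0.935100+0.897600))/(1+701/18387) = 4299/5000 ≈ 0.859800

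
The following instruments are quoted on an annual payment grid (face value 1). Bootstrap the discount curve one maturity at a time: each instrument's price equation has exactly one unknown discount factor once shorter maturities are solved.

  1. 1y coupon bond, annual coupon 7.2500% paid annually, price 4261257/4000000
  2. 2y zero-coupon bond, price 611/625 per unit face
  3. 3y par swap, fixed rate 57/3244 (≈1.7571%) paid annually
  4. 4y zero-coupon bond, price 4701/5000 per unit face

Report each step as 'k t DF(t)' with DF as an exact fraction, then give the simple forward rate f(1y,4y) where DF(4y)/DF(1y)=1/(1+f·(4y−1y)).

step 1 [1y] bond c/1=29/400: DF=(4261257/4000000 − 29/400·(0))/(1+29/400) = 9933/10000 ≈ 0.993300
step 2 [2y] zero: DF = P = 611/625 ≈ 0.977600
step 3 [3y] swap r/1=57/3244: DF=(1 − 57/3244·(0.993300+0.977600))/(1+57/3244) = 9487/10000 ≈ 0.948700
step 4 [4y] zero: DF = P = 4701/5000 ≈ 0.940200

1 1 9933/10000
2 2 611/625
3 3 9487/10000
4 4 4701/5000
f(1y,4y) = ((9933/10000)/(4701/5000) − 1)/(3) = 59/3134 ≈ 1.8826%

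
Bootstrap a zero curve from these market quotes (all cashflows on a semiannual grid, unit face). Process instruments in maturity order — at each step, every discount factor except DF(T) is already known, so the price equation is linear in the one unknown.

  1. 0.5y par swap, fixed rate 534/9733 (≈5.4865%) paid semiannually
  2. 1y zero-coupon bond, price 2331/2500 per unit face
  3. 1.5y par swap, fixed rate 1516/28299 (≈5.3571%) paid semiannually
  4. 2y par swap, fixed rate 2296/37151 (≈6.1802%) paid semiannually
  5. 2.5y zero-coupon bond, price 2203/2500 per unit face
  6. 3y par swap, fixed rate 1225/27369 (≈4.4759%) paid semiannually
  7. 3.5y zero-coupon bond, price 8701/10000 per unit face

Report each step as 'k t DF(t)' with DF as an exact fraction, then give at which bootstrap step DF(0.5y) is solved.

1 1/2 9733/10000
2 1 2331/2500
3 3/2 4621/5000
4 2 2213/2500
5 5/2 2203/2500
6 3 351/400
7 7/2 8701/10000
DF(0.5y) is solved at step 1

step 1 [0.5y] swap r/2=267/9733: DF=(1 − 267/9733·(0))/(1+267/9733) = 9733/10000 ≈ 0.973300
step 2 [1y] zero: DF = P = 2331/2500 ≈ 0.932400
step 3 [1.5y] swap r/2=758/28299: DF=(1 − 758/28299·(0.973300+0.932400))/(1+758/28299) = 4621/5000 ≈ 0.924200
step 4 [2y] swap r/2=1148/37151: DF=(1 − 1148/37151·(0.973300+0.932400+0.924200))/(1+1148/37151) = 2213/2500 ≈ 0.885200
step 5 [2.5y] zero: DF = P = 2203/2500 ≈ 0.881200
step 6 [3y] swap r/2=1225/54738: DF=(1 − 1225/54738·(0.973300+0.932400+0.924200+0.885200+0.881200))/(1+1225/54738) = 351/400 ≈ 0.877500
step 7 [3.5y] zero: DF = P = 8701/10000 ≈ 0.870100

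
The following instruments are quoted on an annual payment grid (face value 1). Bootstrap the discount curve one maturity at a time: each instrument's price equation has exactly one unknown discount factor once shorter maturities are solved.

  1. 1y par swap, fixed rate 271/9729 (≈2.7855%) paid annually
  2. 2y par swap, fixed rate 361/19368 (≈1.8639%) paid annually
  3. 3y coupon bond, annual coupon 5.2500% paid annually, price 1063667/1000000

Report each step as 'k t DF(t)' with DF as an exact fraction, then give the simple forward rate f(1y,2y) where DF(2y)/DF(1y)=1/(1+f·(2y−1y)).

1 1 9729/10000
2 2 9639/10000
3 3 457/500
f(1y,2y) = ((9729/10000)/(9639/10000) − 1)/(1) = 10/1071 ≈ 0.9337%

step 1 [1y] swap r/1=271/9729: DF=(1 − 271/9729·(0))/(1+271/9729) = 9729/10000 ≈ 0.972900
step 2 [2y] swap r/1=361/19368: DF=(1 − 361/19368·(0.972900))/(1+361/19368) = 9639/10000 ≈ 0.963900
step 3 [3y] bond c/1=21/400: DF=(1063667/1000000 − 21/400·(0.972900+0.963900))/(1+21/400) = 457/500 ≈ 0.914000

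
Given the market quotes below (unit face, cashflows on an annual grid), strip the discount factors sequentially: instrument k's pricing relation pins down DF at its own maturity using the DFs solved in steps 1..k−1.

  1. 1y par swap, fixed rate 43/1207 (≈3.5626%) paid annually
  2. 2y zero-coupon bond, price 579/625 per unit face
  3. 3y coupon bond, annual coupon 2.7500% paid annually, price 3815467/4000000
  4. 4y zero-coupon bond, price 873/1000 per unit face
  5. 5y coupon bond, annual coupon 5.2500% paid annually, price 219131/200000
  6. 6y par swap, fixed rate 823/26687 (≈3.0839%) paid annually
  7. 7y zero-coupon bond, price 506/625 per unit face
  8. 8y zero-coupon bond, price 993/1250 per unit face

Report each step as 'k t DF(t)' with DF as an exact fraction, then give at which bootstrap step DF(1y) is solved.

step 1 [1y] swap r/1=43/1207: DF=(1 − 43/1207·(0))/(1+43/1207) = 1207/1250 ≈ 0.965600
step 2 [2y] zero: DF = P = 579/625 ≈ 0.926400
step 3 [3y] bond c/1=11/400: DF=(3815467/4000000 − 11/400·(0.965600+0.926400))/(1+11/400) = 8777/10000 ≈ 0.877700
step 4 [4y] zero: DF = P = 873/1000 ≈ 0.873000
step 5 [5y] bond c/1=21/400: DF=(219131/200000 − 21/400·(0.965600+0.926400+0.877700+0.873000))/(1+21/400) = 8593/10000 ≈ 0.859300
step 6 [6y] swap r/1=823/26687: DF=(1 − 823/26687·(0.965600+0.926400+0.877700+0.873000+0.859300))/(1+823/26687) = 4177/5000 ≈ 0.835400
step 7 [7y] zero: DF = P = 506/625 ≈ 0.809600
step 8 [8y] zero: DF = P = 993/1250 ≈ 0.794400

1 1 1207/1250
2 2 579/625
3 3 8777/10000
4 4 873/1000
5 5 8593/10000
6 6 4177/5000
7 7 506/625
8 8 993/1250
DF(1y) is solved at step 1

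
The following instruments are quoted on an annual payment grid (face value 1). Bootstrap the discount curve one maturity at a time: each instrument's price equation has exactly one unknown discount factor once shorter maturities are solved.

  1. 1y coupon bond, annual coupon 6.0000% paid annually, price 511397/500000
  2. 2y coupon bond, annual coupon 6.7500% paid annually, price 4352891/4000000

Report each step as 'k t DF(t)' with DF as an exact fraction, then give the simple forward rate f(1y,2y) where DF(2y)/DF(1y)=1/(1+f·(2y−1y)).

1 1 9649/10000
2 2 599/625
f(1y,2y) = ((9649/10000)/(599/625) − 1)/(1) = 65/9584 ≈ 0.6782%

step 1 [1y] bond c/1=3/50: DF=(511397/500000 − 3/50·(0))/(1+3/50) = 9649/10000 ≈ 0.964900
step 2 [2y] bond c/1=27/400: DF=(4352891/4000000 − 27/400·(0.964900))/(1+27/400) = 599/625 ≈ 0.958400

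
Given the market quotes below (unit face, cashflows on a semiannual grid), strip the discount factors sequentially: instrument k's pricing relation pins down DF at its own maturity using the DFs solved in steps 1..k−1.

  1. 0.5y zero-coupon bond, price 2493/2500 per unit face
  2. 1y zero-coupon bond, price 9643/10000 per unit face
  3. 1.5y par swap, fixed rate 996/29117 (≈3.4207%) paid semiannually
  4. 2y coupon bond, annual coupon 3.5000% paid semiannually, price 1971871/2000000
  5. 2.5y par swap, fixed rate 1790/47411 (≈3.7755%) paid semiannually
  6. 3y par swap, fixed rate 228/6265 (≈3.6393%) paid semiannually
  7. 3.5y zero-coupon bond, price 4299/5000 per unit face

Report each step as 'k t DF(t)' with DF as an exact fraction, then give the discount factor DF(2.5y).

1 1/2 2493/2500
2 1 9643/10000
3 3/2 4751/5000
4 2 9189/10000
5 5/2 1821/2000
6 3 4487/5000
7 7/2 4299/5000
DF(2.5y) = 1821/2000 ≈ 0.910500

step 1 [0.5y] zero: DF = P = 2493/2500 ≈ 0.997200
step 2 [1y] zero: DF = P = 9643/10000 ≈ 0.964300
step 3 [1.5y] swap r/2=498/29117: DF=(1 − 498/29117·(0.997200+0.964300))/(1+498/29117) = 4751/5000 ≈ 0.950200
step 4 [2y] bond c/2=7/400: DF=(1971871/2000000 − 7/400·(0.997200+0.964300+0.950200))/(1+7/400) = 9189/10000 ≈ 0.918900
step 5 [2.5y] swap r/2=895/47411: DF=(1 − 895/47411·(0.997200+0.964300+0.950200+0.918900))/(1+895/47411) = 1821/2000 ≈ 0.910500
step 6 [3y] swap r/2=114/6265: DF=(1 − 114/6265·(0.997200+0.964300+0.950200+0.918900+0.910500))/(1+114/6265) = 4487/5000 ≈ 0.897400
step 7 [3.5y] zero: DF = P = 4299/5000 ≈ 0.859800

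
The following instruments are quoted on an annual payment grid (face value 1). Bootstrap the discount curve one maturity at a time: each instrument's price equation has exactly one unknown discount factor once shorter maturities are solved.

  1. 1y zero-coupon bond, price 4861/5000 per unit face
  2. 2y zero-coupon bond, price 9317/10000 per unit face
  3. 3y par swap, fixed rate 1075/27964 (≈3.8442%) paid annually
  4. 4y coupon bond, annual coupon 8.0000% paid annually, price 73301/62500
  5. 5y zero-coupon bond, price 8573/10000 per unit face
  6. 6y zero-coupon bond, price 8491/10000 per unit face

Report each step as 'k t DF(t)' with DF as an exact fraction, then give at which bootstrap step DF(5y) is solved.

step 1 [1y] zero: DF = P = 4861/5000 ≈ 0.972200
step 2 [2y] zero: DF = P = 9317/10000 ≈ 0.931700
step 3 [3y] swap r/1=1075/27964: DF=(1 − 1075/27964·(0.972200+0.931700))/(1+1075/27964) = 357/400 ≈ 0.892500
step 4 [4y] bond c/1=2/25: DF=(73301/62500 − 2/25·(0.972200+0.931700+0.892500))/(1+2/25) = 2197/2500 ≈ 0.878800
step 5 [5y] zero: DF = P = 8573/10000 ≈ 0.857300
step 6 [6y] zero: DF = P = 8491/10000 ≈ 0.849100

1 1 4861/5000
2 2 9317/10000
3 3 357/400
4 4 2197/2500
5 5 8573/10000
6 6 8491/10000
DF(5y) is solved at step 5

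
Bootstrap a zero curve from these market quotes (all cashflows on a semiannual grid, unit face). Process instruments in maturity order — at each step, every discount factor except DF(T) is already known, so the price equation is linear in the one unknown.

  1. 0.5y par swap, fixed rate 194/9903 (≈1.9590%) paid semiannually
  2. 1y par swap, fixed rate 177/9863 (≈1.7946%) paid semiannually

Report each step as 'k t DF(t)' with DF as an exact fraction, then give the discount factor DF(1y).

1 1/2 9903/10000
2 1 9823/10000
DF(1y) = 9823/10000 ≈ 0.982300

step 1 [0.5y] swap r/2=97/9903: DF=(1 − 97/9903·(0))/(1+97/9903) = 9903/10000 ≈ 0.990300
step 2 [1y] swap r/2=177/19726: DF=(1 − 177/19726·(0.990300))/(1+177/19726) = 9823/10000 ≈ 0.982300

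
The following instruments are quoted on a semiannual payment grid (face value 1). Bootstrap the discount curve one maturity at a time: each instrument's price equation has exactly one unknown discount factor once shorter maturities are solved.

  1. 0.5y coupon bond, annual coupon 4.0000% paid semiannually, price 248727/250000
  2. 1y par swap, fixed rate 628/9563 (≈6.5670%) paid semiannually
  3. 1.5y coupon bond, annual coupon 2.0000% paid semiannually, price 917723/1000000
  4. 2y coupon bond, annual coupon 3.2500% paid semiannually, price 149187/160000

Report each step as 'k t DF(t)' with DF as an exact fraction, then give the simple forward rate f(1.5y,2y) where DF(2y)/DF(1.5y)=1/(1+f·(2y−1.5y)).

1 1/2 4877/5000
2 1 2343/2500
3 3/2 8897/10000
4 2 8727/10000
f(1.5y,2y) = ((8897/10000)/(8727/10000) − 1)/(1/2) = 340/8727 ≈ 3.8960%

step 1 [0.5y] bond c/2=1/50: DF=(248727/250000 − 1/50·(0))/(1+1/50) = 4877/5000 ≈ 0.975400
step 2 [1y] swap r/2=314/9563: DF=(1 − 314/9563·(0.975400))/(1+314/9563) = 2343/2500 ≈ 0.937200
step 3 [1.5y] bond c/2=1/100: DF=(917723/1000000 − 1/100·(0.975400+0.937200))/(1+1/100) = 8897/10000 ≈ 0.889700
step 4 [2y] bond c/2=13/800: DF=(149187/160000 − 13/800·(0.975400+0.937200+0.889700))/(1+13/800) = 8727/10000 ≈ 0.872700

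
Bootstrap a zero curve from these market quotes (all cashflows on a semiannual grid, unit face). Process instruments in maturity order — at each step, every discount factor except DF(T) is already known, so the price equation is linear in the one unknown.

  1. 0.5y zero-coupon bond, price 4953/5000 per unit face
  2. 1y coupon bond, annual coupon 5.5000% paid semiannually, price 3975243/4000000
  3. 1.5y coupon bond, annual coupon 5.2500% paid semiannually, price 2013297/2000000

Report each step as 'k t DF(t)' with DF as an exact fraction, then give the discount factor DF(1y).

1 1/2 4953/5000
2 1 9407/10000
3 3/2 1863/2000
DF(1y) = 9407/10000 ≈ 0.940700

step 1 [0.5y] zero: DF = P = 4953/5000 ≈ 0.990600
step 2 [1y] bond c/2=11/400: DF=(3975243/4000000 − 11/400·(0.990600))/(1+11/400) = 9407/10000 ≈ 0.940700
step 3 [1.5y] bond c/2=21/800: DF=(2013297/2000000 − 21/800·(0.990600+0.940700))/(1+21/800) = 1863/2000 ≈ 0.931500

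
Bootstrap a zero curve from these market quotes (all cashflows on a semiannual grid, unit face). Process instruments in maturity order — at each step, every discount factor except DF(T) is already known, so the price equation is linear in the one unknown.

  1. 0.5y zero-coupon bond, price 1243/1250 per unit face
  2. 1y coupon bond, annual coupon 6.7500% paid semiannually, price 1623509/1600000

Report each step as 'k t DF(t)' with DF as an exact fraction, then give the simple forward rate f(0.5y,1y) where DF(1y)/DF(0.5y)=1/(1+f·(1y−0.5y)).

1 1/2 1243/1250
2 1 9491/10000
f(0.5y,1y) = ((1243/1250)/(9491/10000) − 1)/(1/2) = 906/9491 ≈ 9.5459%

step 1 [0.5y] zero: DF = P = 1243/1250 ≈ 0.994400
step 2 [1y] bond c/2=27/800: DF=(1623509/1600000 − 27/800·(0.994400))/(1+27/800) = 9491/10000 ≈ 0.949100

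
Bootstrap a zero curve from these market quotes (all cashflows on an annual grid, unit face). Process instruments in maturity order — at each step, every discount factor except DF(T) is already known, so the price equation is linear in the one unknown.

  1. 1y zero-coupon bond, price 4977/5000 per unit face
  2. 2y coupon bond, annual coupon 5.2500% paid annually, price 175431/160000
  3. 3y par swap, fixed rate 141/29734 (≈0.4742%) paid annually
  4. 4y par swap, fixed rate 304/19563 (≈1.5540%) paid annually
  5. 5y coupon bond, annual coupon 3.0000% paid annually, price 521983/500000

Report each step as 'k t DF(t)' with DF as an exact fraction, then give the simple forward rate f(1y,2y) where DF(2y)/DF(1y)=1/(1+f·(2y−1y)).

step 1 [1y] zero: DF = P = 4977/5000 ≈ 0.995400
step 2 [2y] bond c/1=21/400: DF=(175431/160000 − 21/400·(0.995400))/(1+21/400) = 9921/10000 ≈ 0.992100
step 3 [3y] swap r/1=141/29734: DF=(1 − 141/29734·(0.995400+0.992100))/(1+141/29734) = 9859/10000 ≈ 0.985900
step 4 [4y] swap r/1=304/19563: DF=(1 − 304/19563·(0.995400+0.992100+0.985900))/(1+304/19563) = 587/625 ≈ 0.939200
step 5 [5y] bond c/1=3/100: DF=(521983/500000 − 3/100·(0.995400+0.992100+0.985900+0.939200))/(1+3/100) = 2249/2500 ≈ 0.899600

1 1 4977/5000
2 2 9921/10000
3 3 9859/10000
4 4 587/625
5 5 2249/2500
f(1y,2y) = ((4977/5000)/(9921/10000) − 1)/(1) = 11/3307 ≈ 0.3326%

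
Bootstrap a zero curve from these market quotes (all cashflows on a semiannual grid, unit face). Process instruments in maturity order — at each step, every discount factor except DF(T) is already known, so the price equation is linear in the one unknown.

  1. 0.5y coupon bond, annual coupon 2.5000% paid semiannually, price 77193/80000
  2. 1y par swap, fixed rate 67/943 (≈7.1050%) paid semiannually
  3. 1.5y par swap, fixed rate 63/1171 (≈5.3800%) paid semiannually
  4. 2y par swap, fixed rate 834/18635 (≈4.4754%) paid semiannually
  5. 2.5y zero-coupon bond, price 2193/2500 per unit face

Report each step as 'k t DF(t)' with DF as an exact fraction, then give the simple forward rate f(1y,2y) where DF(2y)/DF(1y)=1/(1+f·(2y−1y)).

step 1 [0.5y] bond c/2=1/80: DF=(77193/80000 − 1/80·(0))/(1+1/80) = 953/1000 ≈ 0.953000
step 2 [1y] swap r/2=67/1886: DF=(1 − 67/1886·(0.953000))/(1+67/1886) = 933/1000 ≈ 0.933000
step 3 [1.5y] swap r/2=63/2342: DF=(1 − 63/2342·(0.953000+0.933000))/(1+63/2342) = 2311/2500 ≈ 0.924400
step 4 [2y] swap r/2=417/18635: DF=(1 − 417/18635·(0.953000+0.933000+0.924400))/(1+417/18635) = 4583/5000 ≈ 0.916600
step 5 [2.5y] zero: DF = P = 2193/2500 ≈ 0.877200

1 1/2 953/1000
2 1 933/1000
3 3/2 2311/2500
4 2 4583/5000
5 5/2 2193/2500
f(1y,2y) = ((933/1000)/(4583/5000) − 1)/(1) = 82/4583 ≈ 1.7892%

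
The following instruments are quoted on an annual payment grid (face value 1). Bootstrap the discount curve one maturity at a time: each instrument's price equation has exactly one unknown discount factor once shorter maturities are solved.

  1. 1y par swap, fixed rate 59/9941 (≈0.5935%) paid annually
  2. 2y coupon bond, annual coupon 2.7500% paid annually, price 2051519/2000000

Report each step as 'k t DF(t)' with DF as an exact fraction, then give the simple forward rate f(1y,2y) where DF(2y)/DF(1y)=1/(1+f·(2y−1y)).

step 1 [1y] swap r/1=59/9941: DF=(1 − 59/9941·(0))/(1+59/9941) = 9941/10000 ≈ 0.994100
step 2 [2y] bond c/1=11/400: DF=(2051519/2000000 − 11/400·(0.994100))/(1+11/400) = 9717/10000 ≈ 0.971700

1 1 9941/10000
2 2 9717/10000
f(1y,2y) = ((9941/10000)/(9717/10000) − 1)/(1) = 224/9717 ≈ 2.3052%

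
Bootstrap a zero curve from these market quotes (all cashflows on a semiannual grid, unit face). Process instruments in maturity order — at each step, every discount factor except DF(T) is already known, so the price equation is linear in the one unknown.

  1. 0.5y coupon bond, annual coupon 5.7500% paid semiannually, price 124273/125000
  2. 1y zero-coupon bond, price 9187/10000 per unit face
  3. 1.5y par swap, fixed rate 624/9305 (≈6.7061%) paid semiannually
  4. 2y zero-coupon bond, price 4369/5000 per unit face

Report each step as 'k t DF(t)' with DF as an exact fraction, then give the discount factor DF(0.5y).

1 1/2 604/625
2 1 9187/10000
3 3/2 1133/1250
4 2 4369/5000
DF(0.5y) = 604/625 ≈ 0.966400

step 1 [0.5y] bond c/2=23/800: DF=(124273/125000 − 23/800·(0))/(1+23/800) = 604/625 ≈ 0.966400
step 2 [1y] zero: DF = P = 9187/10000 ≈ 0.918700
step 3 [1.5y] swap r/2=312/9305: DF=(1 − 312/9305·(0.966400+0.918700))/(1+312/9305) = 1133/1250 ≈ 0.906400
step 4 [2y] zero: DF = P = 4369/5000 ≈ 0.873800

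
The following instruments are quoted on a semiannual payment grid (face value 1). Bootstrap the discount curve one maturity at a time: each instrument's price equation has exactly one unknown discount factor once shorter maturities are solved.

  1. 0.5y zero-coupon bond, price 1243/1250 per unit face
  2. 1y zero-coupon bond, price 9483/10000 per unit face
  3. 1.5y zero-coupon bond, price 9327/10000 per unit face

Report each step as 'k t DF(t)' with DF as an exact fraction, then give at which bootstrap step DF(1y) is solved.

1 1/2 1243/1250
2 1 9483/10000
3 3/2 9327/10000
DF(1y) is solved at step 2

step 1 [0.5y] zero: DF = P = 1243/1250 ≈ 0.994400
step 2 [1y] zero: DF = P = 9483/10000 ≈ 0.948300
step 3 [1.5y] zero: DF = P = 9327/10000 ≈ 0.932700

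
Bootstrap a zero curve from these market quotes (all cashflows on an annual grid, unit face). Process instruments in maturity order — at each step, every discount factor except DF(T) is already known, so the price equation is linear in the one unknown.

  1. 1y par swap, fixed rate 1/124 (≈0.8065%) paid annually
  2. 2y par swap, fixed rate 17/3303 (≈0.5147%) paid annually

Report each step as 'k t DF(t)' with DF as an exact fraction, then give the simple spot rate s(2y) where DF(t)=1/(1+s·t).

step 1 [1y] swap r/1=1/124: DF=(1 − 1/124·(0))/(1+1/124) = 124/125 ≈ 0.992000
step 2 [2y] swap r/1=17/3303: DF=(1 − 17/3303·(0.992000))/(1+17/3303) = 4949/5000 ≈ 0.989800

1 1 124/125
2 2 4949/5000
s(2y) = (1/(4949/5000) − 1)/(2) = 51/9898 ≈ 0.5153%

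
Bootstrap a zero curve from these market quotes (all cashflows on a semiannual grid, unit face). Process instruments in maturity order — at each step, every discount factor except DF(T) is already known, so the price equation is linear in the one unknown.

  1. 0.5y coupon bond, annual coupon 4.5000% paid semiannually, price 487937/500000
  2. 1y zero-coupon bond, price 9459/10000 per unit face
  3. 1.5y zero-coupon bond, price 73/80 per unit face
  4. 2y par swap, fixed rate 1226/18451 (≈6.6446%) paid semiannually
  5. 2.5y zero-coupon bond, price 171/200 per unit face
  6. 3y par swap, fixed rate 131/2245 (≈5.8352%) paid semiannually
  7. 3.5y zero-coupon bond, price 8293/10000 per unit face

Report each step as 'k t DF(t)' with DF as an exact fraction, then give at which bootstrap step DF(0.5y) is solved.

step 1 [0.5y] bond c/2=9/400: DF=(487937/500000 − 9/400·(0))/(1+9/400) = 1193/1250 ≈ 0.954400
step 2 [1y] zero: DF = P = 9459/10000 ≈ 0.945900
step 3 [1.5y] zero: DF = P = 73/80 ≈ 0.912500
step 4 [2y] swap r/2=613/18451: DF=(1 − 613/18451·(0.954400+0.945900+0.912500))/(1+613/18451) = 4387/5000 ≈ 0.877400
step 5 [2.5y] zero: DF = P = 171/200 ≈ 0.855000
step 6 [3y] swap r/2=131/4490: DF=(1 − 131/4490·(0.954400+0.945900+0.912500+0.877400+0.855000))/(1+131/4490) = 2107/2500 ≈ 0.842800
step 7 [3.5y] zero: DF = P = 8293/10000 ≈ 0.829300

1 1/2 1193/1250
2 1 9459/10000
3 3/2 73/80
4 2 4387/5000
5 5/2 171/200
6 3 2107/2500
7 7/2 8293/10000
DF(0.5y) is solved at step 1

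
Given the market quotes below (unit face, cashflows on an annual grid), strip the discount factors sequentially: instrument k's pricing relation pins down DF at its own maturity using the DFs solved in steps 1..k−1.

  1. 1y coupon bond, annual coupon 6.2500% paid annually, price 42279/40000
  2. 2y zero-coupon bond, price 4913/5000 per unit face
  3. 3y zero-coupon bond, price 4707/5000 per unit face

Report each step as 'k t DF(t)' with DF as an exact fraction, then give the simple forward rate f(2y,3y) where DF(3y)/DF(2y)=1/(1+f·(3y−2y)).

step 1 [1y] bond c/1=1/16: DF=(42279/40000 − 1/16·(0))/(1+1/16) = 2487/2500 ≈ 0.994800
step 2 [2y] zero: DF = P = 4913/5000 ≈ 0.982600
step 3 [3y] zero: DF = P = 4707/5000 ≈ 0.941400

1 1 2487/2500
2 2 4913/5000
3 3 4707/5000
f(2y,3y) = ((4913/5000)/(4707/5000) − 1)/(1) = 206/4707 ≈ 4.3765%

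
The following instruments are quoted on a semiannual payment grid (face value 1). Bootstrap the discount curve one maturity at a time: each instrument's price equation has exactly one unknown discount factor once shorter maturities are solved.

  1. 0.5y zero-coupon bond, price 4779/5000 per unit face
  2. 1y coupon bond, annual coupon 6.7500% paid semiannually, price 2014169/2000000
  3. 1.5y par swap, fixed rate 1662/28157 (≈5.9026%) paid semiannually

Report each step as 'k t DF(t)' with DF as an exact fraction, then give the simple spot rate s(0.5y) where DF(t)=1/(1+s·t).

1 1/2 4779/5000
2 1 943/1000
3 3/2 9169/10000
s(0.5y) = (1/(4779/5000) − 1)/(1/2) = 442/4779 ≈ 9.2488%

step 1 [0.5y] zero: DF = P = 4779/5000 ≈ 0.955800
step 2 [1y] bond c/2=27/800: DF=(2014169/2000000 − 27/800·(0.955800))/(1+27/800) = 943/1000 ≈ 0.943000
step 3 [1.5y] swap r/2=831/28157: DF=(1 − 831/28157·(0.955800+0.943000))/(1+831/28157) = 9169/10000 ≈ 0.916900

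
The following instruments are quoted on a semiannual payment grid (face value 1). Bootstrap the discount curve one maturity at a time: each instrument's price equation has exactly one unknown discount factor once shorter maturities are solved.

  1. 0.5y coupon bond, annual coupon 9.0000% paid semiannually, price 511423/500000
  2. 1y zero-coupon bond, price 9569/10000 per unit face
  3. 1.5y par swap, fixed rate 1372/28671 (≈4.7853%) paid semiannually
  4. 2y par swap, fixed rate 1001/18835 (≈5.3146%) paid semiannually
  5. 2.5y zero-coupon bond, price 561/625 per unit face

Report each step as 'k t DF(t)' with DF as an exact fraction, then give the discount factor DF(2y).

step 1 [0.5y] bond c/2=9/200: DF=(511423/500000 − 9/200·(0))/(1+9/200) = 2447/2500 ≈ 0.978800
step 2 [1y] zero: DF = P = 9569/10000 ≈ 0.956900
step 3 [1.5y] swap r/2=686/28671: DF=(1 − 686/28671·(0.978800+0.956900))/(1+686/28671) = 4657/5000 ≈ 0.931400
step 4 [2y] swap r/2=1001/37670: DF=(1 − 1001/37670·(0.978800+0.956900+0.931400))/(1+1001/37670) = 8999/10000 ≈ 0.899900
step 5 [2.5y] zero: DF = P = 561/625 ≈ 0.897600

1 1/2 2447/2500
2 1 9569/10000
3 3/2 4657/5000
4 2 8999/10000
5 5/2 561/625
DF(2y) = 8999/10000 ≈ 0.899900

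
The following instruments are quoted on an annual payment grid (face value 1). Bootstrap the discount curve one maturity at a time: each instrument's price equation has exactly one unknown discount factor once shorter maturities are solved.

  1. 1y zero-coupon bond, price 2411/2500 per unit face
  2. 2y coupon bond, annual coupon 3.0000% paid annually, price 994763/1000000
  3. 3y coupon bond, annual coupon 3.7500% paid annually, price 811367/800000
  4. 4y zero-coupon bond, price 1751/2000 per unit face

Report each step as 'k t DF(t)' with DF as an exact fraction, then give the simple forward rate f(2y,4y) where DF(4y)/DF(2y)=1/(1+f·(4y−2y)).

1 1 2411/2500
2 2 9377/10000
3 3 568/625
4 4 1751/2000
f(2y,4y) = ((9377/10000)/(1751/2000) − 1)/(2) = 311/8755 ≈ 3.5523%

step 1 [1y] zero: DF = P = 2411/2500 ≈ 0.964400
step 2 [2y] bond c/1=3/100: DF=(994763/1000000 − 3/100·(0.964400))/(1+3/100) = 9377/10000 ≈ 0.937700
step 3 [3y] bond c/1=3/80: DF=(811367/800000 − 3/80·(0.964400+0.937700))/(1+3/80) = 568/625 ≈ 0.908800
step 4 [4y] zero: DF = P = 1751/2000 ≈ 0.875500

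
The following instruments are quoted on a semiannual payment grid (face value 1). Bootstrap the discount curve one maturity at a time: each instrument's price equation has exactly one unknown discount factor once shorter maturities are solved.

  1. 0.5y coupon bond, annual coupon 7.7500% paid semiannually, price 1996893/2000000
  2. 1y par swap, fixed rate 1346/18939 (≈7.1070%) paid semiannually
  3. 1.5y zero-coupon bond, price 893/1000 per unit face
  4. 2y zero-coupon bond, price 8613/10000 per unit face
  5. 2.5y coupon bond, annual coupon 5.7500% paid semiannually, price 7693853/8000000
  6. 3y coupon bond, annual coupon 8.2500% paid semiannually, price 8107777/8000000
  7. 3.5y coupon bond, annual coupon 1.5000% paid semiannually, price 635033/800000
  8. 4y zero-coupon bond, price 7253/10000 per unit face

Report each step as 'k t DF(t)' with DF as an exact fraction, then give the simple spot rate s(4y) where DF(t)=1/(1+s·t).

step 1 [0.5y] bond c/2=31/800: DF=(1996893/2000000 − 31/800·(0))/(1+31/800) = 2403/2500 ≈ 0.961200
step 2 [1y] swap r/2=673/18939: DF=(1 − 673/18939·(0.961200))/(1+673/18939) = 9327/10000 ≈ 0.932700
step 3 [1.5y] zero: DF = P = 893/1000 ≈ 0.893000
step 4 [2y] zero: DF = P = 8613/10000 ≈ 0.861300
step 5 [2.5y] bond c/2=23/800: DF=(7693853/8000000 − 23/800·(0.961200+0.932700+0.893000+0.861300))/(1+23/800) = 8329/10000 ≈ 0.832900
step 6 [3y] bond c/2=33/800: DF=(8107777/8000000 − 33/800·(0.961200+0.932700+0.893000+0.861300+0.832900))/(1+33/800) = 3979/5000 ≈ 0.795800
step 7 [3.5y] bond c/2=3/400: DF=(635033/800000 − 3/400·(0.961200+0.932700+0.893000+0.861300+0.832900+0.795800))/(1+3/400) = 3743/5000 ≈ 0.748600
step 8 [4y] zero: DF = P = 7253/10000 ≈ 0.725300

1 1/2 2403/2500
2 1 9327/10000
3 3/2 893/1000
4 2 8613/10000
5 5/2 8329/10000
6 3 3979/5000
7 7/2 3743/5000
8 4 7253/10000
s(4y) = (1/(7253/10000) − 1)/(4) = 2747/29012 ≈ 9.4685%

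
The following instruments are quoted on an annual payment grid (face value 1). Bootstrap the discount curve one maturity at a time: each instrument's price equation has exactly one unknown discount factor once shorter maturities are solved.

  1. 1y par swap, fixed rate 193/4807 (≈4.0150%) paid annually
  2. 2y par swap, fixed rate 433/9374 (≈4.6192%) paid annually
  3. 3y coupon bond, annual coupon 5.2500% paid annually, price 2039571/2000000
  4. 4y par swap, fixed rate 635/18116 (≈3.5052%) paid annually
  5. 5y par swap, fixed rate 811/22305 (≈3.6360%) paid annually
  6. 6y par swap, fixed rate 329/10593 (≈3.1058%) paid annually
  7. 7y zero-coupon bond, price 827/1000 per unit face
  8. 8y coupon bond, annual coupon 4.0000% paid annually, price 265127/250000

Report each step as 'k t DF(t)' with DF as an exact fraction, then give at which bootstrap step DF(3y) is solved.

1 1 4807/5000
2 2 4567/5000
3 3 4377/5000
4 4 873/1000
5 5 4189/5000
6 6 1671/2000
7 7 827/1000
8 8 3921/5000
DF(3y) is solved at step 3

step 1 [1y] swap r/1=193/4807: DF=(1 − 193/4807·(0))/(1+193/4807) = 4807/5000 ≈ 0.961400
step 2 [2y] swap r/1=433/9374: DF=(1 − 433/9374·(0.961400))/(1+433/9374) = 4567/5000 ≈ 0.913400
step 3 [3y] bond c/1=21/400: DF=(2039571/2000000 − 21/400·(0.961400+0.913400))/(1+21/400) = 4377/5000 ≈ 0.875400
step 4 [4y] swap r/1=635/18116: DF=(1 − 635/18116·(0.961400+0.913400+0.875400))/(1+635/18116) = 873/1000 ≈ 0.873000
step 5 [5y] swap r/1=811/22305: DF=(1 − 811/22305·(0.961400+0.913400+0.875400+0.873000))/(1+811/22305) = 4189/5000 ≈ 0.837800
step 6 [6y] swap r/1=329/10593: DF=(1 − 329/10593·(0.961400+0.913400+0.875400+0.873000+0.837800))/(1+329/10593) = 1671/2000 ≈ 0.835500
step 7 [7y] zero: DF = P = 827/1000 ≈ 0.827000
step 8 [8y] bond c/1=1/25: DF=(265127/250000 − 1/25·(0.961400+0.913400+0.875400+0.873000+0.837800+0.835500+0.827000))/(1+1/25) = 3921/5000 ≈ 0.784200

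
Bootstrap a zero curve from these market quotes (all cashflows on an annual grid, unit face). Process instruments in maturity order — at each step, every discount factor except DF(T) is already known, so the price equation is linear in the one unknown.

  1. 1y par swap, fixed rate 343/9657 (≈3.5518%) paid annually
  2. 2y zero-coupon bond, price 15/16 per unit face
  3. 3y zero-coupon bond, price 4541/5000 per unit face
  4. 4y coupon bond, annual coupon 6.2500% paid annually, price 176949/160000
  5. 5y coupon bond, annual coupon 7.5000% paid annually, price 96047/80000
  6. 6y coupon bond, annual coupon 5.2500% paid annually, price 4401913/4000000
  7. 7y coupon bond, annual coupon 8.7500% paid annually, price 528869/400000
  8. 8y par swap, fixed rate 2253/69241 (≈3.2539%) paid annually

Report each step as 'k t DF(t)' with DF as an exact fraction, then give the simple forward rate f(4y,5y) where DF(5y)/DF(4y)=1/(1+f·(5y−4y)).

step 1 [1y] swap r/1=343/9657: DF=(1 − 343/9657·(0))/(1+343/9657) = 9657/10000 ≈ 0.965700
step 2 [2y] zero: DF = P = 15/16 ≈ 0.937500
step 3 [3y] zero: DF = P = 4541/5000 ≈ 0.908200
step 4 [4y] bond c/1=1/16: DF=(176949/160000 − 1/16·(0.965700+0.937500+0.908200))/(1+1/16) = 1751/2000 ≈ 0.875500
step 5 [5y] bond c/1=3/40: DF=(96047/80000 − 3/40·(0.965700+0.937500+0.908200+0.875500))/(1+3/40) = 2149/2500 ≈ 0.859600
step 6 [6y] bond c/1=21/400: DF=(4401913/4000000 − 21/400·(0.965700+0.937500+0.908200+0.875500+0.859600))/(1+21/400) = 2047/2500 ≈ 0.818800
step 7 [7y] bond c/1=7/80: DF=(528869/400000 − 7/80·(0.965700+0.937500+0.908200+0.875500+0.859600+0.818800))/(1+7/80) = 7841/10000 ≈ 0.784100
step 8 [8y] swap r/1=2253/69241: DF=(1 − 2253/69241·(0.965700+0.937500+0.908200+0.875500+0.859600+0.818800+0.784100))/(1+2253/69241) = 7747/10000 ≈ 0.774700

1 1 9657/10000
2 2 15/16
3 3 4541/5000
4 4 1751/2000
5 5 2149/2500
6 6 2047/2500
7 7 7841/10000
8 8 7747/10000
f(4y,5y) = ((1751/2000)/(2149/2500) − 1)/(1) = 159/8596 ≈ 1.8497%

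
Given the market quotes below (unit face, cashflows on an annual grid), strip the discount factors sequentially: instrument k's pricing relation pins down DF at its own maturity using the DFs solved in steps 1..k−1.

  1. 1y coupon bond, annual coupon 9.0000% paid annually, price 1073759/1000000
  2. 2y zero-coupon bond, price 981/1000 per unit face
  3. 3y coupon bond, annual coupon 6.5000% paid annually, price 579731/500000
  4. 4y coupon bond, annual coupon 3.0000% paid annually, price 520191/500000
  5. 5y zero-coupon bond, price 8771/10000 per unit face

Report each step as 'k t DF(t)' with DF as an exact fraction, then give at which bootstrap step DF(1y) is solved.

1 1 9851/10000
2 2 981/1000
3 3 9687/10000
4 4 4623/5000
5 5 8771/10000
DF(1y) is solved at step 1

step 1 [1y] bond c/1=9/100: DF=(1073759/1000000 − 9/100·(0))/(1+9/100) = 9851/10000 ≈ 0.985100
step 2 [2y] zero: DF = P = 981/1000 ≈ 0.981000
step 3 [3y] bond c/1=13/200: DF=(579731/500000 − 13/200·(0.985100+0.981000))/(1+13/200) = 9687/10000 ≈ 0.968700
step 4 [4y] bond c/1=3/100: DF=(520191/500000 − 3/100·(0.985100+0.981000+0.968700))/(1+3/100) = 4623/5000 ≈ 0.924600
step 5 [5y] zero: DF = P = 8771/10000 ≈ 0.877100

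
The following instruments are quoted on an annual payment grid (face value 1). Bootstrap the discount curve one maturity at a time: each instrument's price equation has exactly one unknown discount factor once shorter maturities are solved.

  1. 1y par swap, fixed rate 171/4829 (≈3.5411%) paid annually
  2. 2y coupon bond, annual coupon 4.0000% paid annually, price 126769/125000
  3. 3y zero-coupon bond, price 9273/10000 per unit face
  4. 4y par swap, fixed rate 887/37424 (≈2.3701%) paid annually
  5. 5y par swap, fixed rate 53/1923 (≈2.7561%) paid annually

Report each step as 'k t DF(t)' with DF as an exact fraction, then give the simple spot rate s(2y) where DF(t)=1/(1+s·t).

1 1 4829/5000
2 2 469/500
3 3 9273/10000
4 4 9113/10000
5 5 1091/1250
s(2y) = (1/(469/500) − 1)/(2) = 31/938 ≈ 3.3049%

step 1 [1y] swap r/1=171/4829: DF=(1 − 171/4829·(0))/(1+171/4829) = 4829/5000 ≈ 0.965800
step 2 [2y] bond c/1=1/25: DF=(126769/125000 − 1/25·(0.965800))/(1+1/25) = 469/500 ≈ 0.938000
step 3 [3y] zero: DF = P = 9273/10000 ≈ 0.927300
step 4 [4y] swap r/1=887/37424: DF=(1 − 887/37424·(0.965800+0.938000+0.927300))/(1+887/37424) = 9113/10000 ≈ 0.911300
step 5 [5y] swap r/1=53/1923: DF=(1 − 53/1923·(0.965800+0.938000+0.927300+0.911300))/(1+53/1923) = 1091/1250 ≈ 0.872800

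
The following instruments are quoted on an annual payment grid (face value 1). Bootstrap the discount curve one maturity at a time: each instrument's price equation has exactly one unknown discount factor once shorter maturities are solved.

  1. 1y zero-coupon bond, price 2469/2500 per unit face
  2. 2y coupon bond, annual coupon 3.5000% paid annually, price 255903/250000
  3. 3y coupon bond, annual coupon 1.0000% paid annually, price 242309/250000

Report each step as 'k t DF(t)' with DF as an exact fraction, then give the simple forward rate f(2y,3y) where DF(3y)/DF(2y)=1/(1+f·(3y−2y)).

step 1 [1y] zero: DF = P = 2469/2500 ≈ 0.987600
step 2 [2y] bond c/1=7/200: DF=(255903/250000 − 7/200·(0.987600))/(1+7/200) = 2389/2500 ≈ 0.955600
step 3 [3y] bond c/1=1/100: DF=(242309/250000 − 1/100·(0.987600+0.955600))/(1+1/100) = 2351/2500 ≈ 0.940400

1 1 2469/2500
2 2 2389/2500
3 3 2351/2500
f(2y,3y) = ((2389/2500)/(2351/2500) − 1)/(1) = 38/2351 ≈ 1.6163%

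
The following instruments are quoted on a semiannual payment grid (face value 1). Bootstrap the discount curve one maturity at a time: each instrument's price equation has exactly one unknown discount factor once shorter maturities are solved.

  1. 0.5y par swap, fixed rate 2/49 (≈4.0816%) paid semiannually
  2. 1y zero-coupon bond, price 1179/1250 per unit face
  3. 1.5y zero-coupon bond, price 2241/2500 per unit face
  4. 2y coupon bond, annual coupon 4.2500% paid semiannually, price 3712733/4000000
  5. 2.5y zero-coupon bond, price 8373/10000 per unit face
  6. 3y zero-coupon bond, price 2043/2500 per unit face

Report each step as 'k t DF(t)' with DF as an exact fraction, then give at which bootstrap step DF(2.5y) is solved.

step 1 [0.5y] swap r/2=1/49: DF=(1 − 1/49·(0))/(1+1/49) = 49/50 ≈ 0.980000
step 2 [1y] zero: DF = P = 1179/1250 ≈ 0.943200
step 3 [1.5y] zero: DF = P = 2241/2500 ≈ 0.896400
step 4 [2y] bond c/2=17/800: DF=(3712733/4000000 − 17/800·(0.980000+0.943200+0.896400))/(1+17/800) = 4251/5000 ≈ 0.850200
step 5 [2.5y] zero: DF = P = 8373/10000 ≈ 0.837300
step 6 [3y] zero: DF = P = 2043/2500 ≈ 0.817200

1 1/2 49/50
2 1 1179/1250
3 3/2 2241/2500
4 2 4251/5000
5 5/2 8373/10000
6 3 2043/2500
DF(2.5y) is solved at step 5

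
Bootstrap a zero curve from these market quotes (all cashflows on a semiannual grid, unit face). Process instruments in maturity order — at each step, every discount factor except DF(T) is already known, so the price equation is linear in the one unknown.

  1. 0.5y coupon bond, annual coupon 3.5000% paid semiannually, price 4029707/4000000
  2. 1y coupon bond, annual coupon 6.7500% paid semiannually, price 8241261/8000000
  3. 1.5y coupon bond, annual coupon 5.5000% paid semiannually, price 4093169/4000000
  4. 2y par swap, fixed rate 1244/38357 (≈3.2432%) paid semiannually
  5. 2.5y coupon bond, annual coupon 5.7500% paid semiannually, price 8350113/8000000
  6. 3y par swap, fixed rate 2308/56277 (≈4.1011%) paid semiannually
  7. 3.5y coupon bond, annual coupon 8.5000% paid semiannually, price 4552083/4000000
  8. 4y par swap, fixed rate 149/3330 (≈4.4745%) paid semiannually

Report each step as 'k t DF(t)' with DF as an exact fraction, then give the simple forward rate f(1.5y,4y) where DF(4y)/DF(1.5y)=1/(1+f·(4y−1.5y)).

1 1/2 9901/10000
2 1 4821/5000
3 3/2 2359/2500
4 2 4689/5000
5 5/2 4537/5000
6 3 4423/5000
7 7/2 4311/5000
8 4 8361/10000
f(1.5y,4y) = ((2359/2500)/(8361/10000) − 1)/(5/2) = 430/8361 ≈ 5.1429%

step 1 [0.5y] bond c/2=7/400: DF=(4029707/4000000 − 7/400·(0))/(1+7/400) = 9901/10000 ≈ 0.990100
step 2 [1y] bond c/2=27/800: DF=(8241261/8000000 − 27/800·(0.990100))/(1+27/800) = 4821/5000 ≈ 0.964200
step 3 [1.5y] bond c/2=11/400: DF=(4093169/4000000 − 11/400·(0.990100+0.964200))/(1+11/400) = 2359/2500 ≈ 0.943600
step 4 [2y] swap r/2=622/38357: DF=(1 − 622/38357·(0.990100+0.964200+0.943600))/(1+622/38357) = 4689/5000 ≈ 0.937800
step 5 [2.5y] bond c/2=23/800: DF=(8350113/8000000 − 23/800·(0.990100+0.964200+0.943600+0.937800))/(1+23/800) = 4537/5000 ≈ 0.907400
step 6 [3y] swap r/2=1154/56277: DF=(1 − 1154/56277·(0.990100+0.964200+0.943600+0.937800+0.907400))/(1+1154/56277) = 4423/5000 ≈ 0.884600
step 7 [3.5y] bond c/2=17/400: DF=(4552083/4000000 − 17/400·(0.990100+0.964200+0.943600+0.937800+0.907400+0.884600))/(1+17/400) = 4311/5000 ≈ 0.862200
step 8 [4y] swap r/2=149/6660: DF=(1 − 149/6660·(0.990100+0.964200+0.943600+0.937800+0.907400+0.884600+0.862200))/(1+149/6660) = 8361/10000 ≈ 0.836100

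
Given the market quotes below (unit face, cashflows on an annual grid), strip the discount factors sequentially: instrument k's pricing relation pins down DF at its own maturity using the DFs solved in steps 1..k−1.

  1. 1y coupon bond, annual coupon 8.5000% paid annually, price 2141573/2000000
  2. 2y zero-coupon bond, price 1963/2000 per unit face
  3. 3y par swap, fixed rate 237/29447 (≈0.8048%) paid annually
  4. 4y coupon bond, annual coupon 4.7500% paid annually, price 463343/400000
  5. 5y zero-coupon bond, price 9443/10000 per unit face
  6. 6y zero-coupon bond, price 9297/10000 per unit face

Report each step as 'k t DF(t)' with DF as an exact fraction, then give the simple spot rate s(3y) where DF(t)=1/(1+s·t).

step 1 [1y] bond c/1=17/200: DF=(2141573/2000000 − 17/200·(0))/(1+17/200) = 9869/10000 ≈ 0.986900
step 2 [2y] zero: DF = P = 1963/2000 ≈ 0.981500
step 3 [3y] swap r/1=237/29447: DF=(1 − 237/29447·(0.986900+0.981500))/(1+237/29447) = 9763/10000 ≈ 0.976300
step 4 [4y] bond c/1=19/400: DF=(463343/400000 − 19/400·(0.986900+0.981500+0.976300))/(1+19/400) = 9723/10000 ≈ 0.972300
step 5 [5y] zero: DF = P = 9443/10000 ≈ 0.944300
step 6 [6y] zero: DF = P = 9297/10000 ≈ 0.929700

1 1 9869/10000
2 2 1963/2000
3 3 9763/10000
4 4 9723/10000
5 5 9443/10000
6 6 9297/10000
s(3y) = (1/(9763/10000) − 1)/(3) = 79/9763 ≈ 0.8092%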